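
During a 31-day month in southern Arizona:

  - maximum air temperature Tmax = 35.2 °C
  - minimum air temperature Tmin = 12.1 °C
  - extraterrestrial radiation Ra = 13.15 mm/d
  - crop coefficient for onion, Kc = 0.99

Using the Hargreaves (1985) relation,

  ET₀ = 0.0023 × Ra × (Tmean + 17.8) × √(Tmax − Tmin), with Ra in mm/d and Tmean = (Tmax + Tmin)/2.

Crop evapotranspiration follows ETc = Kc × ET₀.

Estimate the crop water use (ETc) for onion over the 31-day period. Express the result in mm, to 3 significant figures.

Tmean = (35.2 + 12.1)/2 = 23.65 °C
ET₀ = 0.0023 × 13.15 × (23.65 + 17.8) × √23.1 = 0.0023 × 13.15 × 41.45 × 4.8062 = 6.0253 mm/d
ETc = Kc × ET₀ = 0.99 × 6.0253 = 5.9650 mm/d
Over 31 days: 5.9650 × 31 = 184.915 mm

185 mm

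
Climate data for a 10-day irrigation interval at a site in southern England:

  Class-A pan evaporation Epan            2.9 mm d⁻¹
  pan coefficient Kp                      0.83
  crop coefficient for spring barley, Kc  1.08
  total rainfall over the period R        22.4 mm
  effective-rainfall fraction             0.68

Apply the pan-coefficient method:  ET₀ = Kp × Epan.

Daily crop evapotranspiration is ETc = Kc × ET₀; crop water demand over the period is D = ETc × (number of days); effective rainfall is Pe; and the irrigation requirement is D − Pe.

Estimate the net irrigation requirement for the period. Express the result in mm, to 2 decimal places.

10.76 mm

ET₀ = 0.83 × 2.9 = 2.4070 mm/d
ETc = Kc × ET₀ = 1.08 × 2.4070 = 2.5996 mm/d
Crop demand D = ETc × 10 d = 2.5996 × 10 = 25.996 mm
Pe = 0.68 × 22.4 = 15.232 mm
D − Pe = 25.996 − 15.232 = 10.764 mm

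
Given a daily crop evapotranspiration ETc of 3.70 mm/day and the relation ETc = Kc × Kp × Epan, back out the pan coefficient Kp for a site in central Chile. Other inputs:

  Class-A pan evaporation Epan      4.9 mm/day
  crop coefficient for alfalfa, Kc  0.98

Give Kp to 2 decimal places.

0.77

ETc = Kc × Kp × Epan  ⇒  Kp = ETc / (Kc × Epan)
Kp = 3.70 / (0.98 × 4.9) = 3.70 / 4.802 = 0.7705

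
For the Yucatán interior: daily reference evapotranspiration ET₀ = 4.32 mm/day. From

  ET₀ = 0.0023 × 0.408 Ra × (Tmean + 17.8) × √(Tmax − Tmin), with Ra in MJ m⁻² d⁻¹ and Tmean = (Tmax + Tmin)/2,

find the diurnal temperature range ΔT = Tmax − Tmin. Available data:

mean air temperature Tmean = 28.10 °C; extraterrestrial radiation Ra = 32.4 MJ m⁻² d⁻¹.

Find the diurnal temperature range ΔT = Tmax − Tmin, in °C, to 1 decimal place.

√ΔT = ET₀ / [0.0023 × 0.408 × Ra × (Tmean+17.8)] = 4.32 / (0.0023 × 13.2192 × 45.90) = 3.0956
ΔT = 3.0956² = 9.583 °C

9.6 °C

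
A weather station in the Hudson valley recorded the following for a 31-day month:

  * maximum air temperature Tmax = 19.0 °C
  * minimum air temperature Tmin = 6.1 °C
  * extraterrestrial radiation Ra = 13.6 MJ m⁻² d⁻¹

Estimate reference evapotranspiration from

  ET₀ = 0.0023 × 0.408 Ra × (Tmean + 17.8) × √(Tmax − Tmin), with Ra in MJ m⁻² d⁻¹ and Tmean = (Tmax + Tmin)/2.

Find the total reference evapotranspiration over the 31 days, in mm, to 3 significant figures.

43.1 mm

Tmean = (19.0 + 6.1)/2 = 12.55 °C
0.408 Ra = 0.408 × 13.6 = 5.5488 mm/d equivalent
ET₀ = 0.0023 × 5.5488 × (12.55 + 17.8) × √12.9 = 0.0023 × 5.5488 × 30.35 × 3.5917 = 1.3912 mm/d
Over 31 days: 1.3912 × 31 = 43.127 mm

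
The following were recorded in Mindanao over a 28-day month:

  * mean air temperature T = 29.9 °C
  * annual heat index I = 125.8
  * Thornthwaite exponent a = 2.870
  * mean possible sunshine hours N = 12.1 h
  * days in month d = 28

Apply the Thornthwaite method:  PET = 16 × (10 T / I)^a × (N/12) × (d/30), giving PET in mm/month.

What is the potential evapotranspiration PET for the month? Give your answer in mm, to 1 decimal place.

180.7 mm

10T/I = 10 × 29.9 / 125.8 = 2.3768
(10T/I)^a = 2.3768^2.870 = 11.9977
Uncorrected PET = 16 × 11.9977 = 191.963 mm
Correction = (N/12)(d/30) = (12.1/12)(28/30) = 0.9411
PET = 191.963 × 0.9411 = 180.656 mm/month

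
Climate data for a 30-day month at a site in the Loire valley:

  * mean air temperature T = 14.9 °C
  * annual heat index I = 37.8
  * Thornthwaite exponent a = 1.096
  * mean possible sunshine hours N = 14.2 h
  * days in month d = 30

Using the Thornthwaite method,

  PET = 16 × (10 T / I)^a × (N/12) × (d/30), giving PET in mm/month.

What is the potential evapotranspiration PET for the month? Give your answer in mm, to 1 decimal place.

85.1 mm

10T/I = 10 × 14.9 / 37.8 = 3.9418
(10T/I)^a = 3.9418^1.096 = 4.4966
Uncorrected PET = 16 × 4.4966 = 71.946 mm
Correction = (N/12)(d/30) = (14.2/12)(30/30) = 1.1833
PET = 71.946 × 1.1833 = 85.134 mm/month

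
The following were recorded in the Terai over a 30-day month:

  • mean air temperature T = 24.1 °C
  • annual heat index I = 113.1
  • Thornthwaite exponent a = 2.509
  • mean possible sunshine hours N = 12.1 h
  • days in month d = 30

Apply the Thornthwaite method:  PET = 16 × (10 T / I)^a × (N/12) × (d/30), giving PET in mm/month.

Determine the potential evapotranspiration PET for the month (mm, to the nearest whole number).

10T/I = 10 × 24.1 / 113.1 = 2.1309
(10T/I)^a = 2.1309^2.509 = 6.6737
Uncorrected PET = 16 × 6.6737 = 106.779 mm
Correction = (N/12)(d/30) = (12.1/12)(30/30) = 1.0083
PET = 106.779 × 1.0083 = 107.665 mm/month

108 mm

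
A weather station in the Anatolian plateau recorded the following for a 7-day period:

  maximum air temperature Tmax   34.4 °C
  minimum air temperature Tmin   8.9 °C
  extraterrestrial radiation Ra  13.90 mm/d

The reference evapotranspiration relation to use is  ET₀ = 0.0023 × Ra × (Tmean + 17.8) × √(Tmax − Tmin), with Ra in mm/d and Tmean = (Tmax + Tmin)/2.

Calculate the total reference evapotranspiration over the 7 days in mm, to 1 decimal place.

44.6 mm

Tmean = (34.4 + 8.9)/2 = 21.65 °C
ET₀ = 0.0023 × 13.90 × (21.65 + 17.8) × √25.5 = 0.0023 × 13.90 × 39.45 × 5.0498 = 6.3689 mm/d
Over 7 days: 6.3689 × 7 = 44.582 mm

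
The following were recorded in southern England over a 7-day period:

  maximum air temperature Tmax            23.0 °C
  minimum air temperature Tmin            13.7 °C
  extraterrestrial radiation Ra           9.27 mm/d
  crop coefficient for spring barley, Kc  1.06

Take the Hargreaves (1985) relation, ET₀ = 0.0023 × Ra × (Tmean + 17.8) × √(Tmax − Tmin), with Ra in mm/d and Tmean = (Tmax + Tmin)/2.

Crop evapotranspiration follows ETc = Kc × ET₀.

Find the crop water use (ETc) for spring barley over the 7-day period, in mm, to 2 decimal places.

Tmean = (23.0 + 13.7)/2 = 18.35 °C
ET₀ = 0.0023 × 9.27 × (18.35 + 17.8) × √9.3 = 0.0023 × 9.27 × 36.15 × 3.0496 = 2.3505 mm/d
ETc = Kc × ET₀ = 1.06 × 2.3505 = 2.4915 mm/d
Over 7 days: 2.4915 × 7 = 17.441 mm

17.44 mm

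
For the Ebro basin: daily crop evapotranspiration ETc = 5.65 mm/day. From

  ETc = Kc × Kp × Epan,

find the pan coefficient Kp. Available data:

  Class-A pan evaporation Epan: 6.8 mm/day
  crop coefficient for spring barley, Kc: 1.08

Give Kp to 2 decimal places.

ETc = Kc × Kp × Epan  ⇒  Kp = ETc / (Kc × Epan)
Kp = 5.65 / (1.08 × 6.8) = 5.65 / 7.344 = 0.7693

0.77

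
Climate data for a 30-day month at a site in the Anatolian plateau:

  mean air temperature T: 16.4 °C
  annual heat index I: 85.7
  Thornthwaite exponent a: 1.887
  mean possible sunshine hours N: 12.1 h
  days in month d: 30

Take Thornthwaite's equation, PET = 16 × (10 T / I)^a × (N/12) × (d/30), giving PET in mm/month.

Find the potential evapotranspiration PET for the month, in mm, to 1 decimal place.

10T/I = 10 × 16.4 / 85.7 = 1.9137
(10T/I)^a = 1.9137^1.887 = 3.4033
Uncorrected PET = 16 × 3.4033 = 54.453 mm
Correction = (N/12)(d/30) = (12.1/12)(30/30) = 1.0083
PET = 54.453 × 1.0083 = 54.905 mm/month

54.9 mm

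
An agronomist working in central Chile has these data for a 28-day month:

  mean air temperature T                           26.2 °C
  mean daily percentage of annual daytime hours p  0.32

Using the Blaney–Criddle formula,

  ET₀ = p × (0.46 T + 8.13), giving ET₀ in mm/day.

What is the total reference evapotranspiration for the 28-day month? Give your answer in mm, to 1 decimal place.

180.8 mm

ET₀ = 0.32 × (0.46 × 26.2 + 8.13) = 0.32 × 20.182 = 6.4582 mm/d
Monthly total = 6.4582 × 28 = 180.830 mm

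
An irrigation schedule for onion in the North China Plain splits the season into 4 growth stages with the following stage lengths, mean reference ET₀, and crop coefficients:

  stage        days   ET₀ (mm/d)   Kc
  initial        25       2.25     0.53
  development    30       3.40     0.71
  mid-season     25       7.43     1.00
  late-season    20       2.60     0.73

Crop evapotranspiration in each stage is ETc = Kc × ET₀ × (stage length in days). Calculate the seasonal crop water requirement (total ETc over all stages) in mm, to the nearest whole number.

326 mm

initial: 0.53 × 2.25 × 25 = 29.81 mm
development: 0.71 × 3.40 × 30 = 72.42 mm
mid-season: 1.00 × 7.43 × 25 = 185.75 mm
late-season: 0.73 × 2.60 × 20 = 37.96 mm
Seasonal total = 325.94 mm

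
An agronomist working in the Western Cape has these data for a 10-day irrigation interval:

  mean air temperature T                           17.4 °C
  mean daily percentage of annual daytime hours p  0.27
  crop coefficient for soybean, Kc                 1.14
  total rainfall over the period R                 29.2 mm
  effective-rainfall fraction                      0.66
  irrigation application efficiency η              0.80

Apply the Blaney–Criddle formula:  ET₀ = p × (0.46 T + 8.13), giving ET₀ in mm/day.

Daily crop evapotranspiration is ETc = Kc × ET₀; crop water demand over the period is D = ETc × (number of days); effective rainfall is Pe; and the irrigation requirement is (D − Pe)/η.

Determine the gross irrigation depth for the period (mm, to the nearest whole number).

ET₀ = 0.27 × (0.46 × 17.4 + 8.13) = 0.27 × 16.134 = 4.3562 mm/d
ETc = Kc × ET₀ = 1.14 × 4.3562 = 4.9661 mm/d
Crop demand D = ETc × 10 d = 4.9661 × 10 = 49.661 mm
Pe = 0.66 × 29.2 = 19.272 mm
D − Pe = 49.661 − 19.272 = 30.389 mm
Gross irrigation = 30.389 / 0.80 = 37.986 mm

38 mm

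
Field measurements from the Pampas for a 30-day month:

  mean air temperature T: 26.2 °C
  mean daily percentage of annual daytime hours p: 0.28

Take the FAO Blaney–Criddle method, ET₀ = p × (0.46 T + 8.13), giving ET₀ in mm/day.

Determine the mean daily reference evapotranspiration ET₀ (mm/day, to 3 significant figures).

5.65 mm/day

ET₀ = 0.28 × (0.46 × 26.2 + 8.13) = 0.28 × 20.182 = 5.6510 mm/d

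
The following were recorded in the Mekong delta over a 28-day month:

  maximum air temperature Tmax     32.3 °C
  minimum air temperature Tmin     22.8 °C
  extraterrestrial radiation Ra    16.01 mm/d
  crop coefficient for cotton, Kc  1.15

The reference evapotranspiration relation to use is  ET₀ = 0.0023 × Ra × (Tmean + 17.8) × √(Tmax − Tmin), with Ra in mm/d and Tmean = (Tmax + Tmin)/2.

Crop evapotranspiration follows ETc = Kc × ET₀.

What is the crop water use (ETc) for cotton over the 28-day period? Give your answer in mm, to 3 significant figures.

Tmean = (32.3 + 22.8)/2 = 27.55 °C
ET₀ = 0.0023 × 16.01 × (27.55 + 17.8) × √9.5 = 0.0023 × 16.01 × 45.35 × 3.0822 = 5.1470 mm/d
ETc = Kc × ET₀ = 1.15 × 5.1470 = 5.9191 mm/d
Over 28 days: 5.9191 × 28 = 165.735 mm

166 mm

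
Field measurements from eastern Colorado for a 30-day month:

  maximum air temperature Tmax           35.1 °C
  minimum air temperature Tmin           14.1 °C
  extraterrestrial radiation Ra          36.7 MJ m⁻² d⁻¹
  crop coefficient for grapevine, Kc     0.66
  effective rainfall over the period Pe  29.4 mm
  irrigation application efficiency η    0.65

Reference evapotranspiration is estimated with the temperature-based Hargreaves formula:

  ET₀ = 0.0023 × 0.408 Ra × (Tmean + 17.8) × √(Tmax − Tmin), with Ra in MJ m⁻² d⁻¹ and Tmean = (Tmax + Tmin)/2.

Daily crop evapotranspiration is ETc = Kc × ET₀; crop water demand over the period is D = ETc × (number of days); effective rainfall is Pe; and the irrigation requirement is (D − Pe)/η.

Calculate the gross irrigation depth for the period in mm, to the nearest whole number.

159 mm

Tmean = (35.1 + 14.1)/2 = 24.60 °C
0.408 Ra = 0.408 × 36.7 = 14.9736 mm/d equivalent
ET₀ = 0.0023 × 14.9736 × (24.60 + 17.8) × √21.0 = 0.0023 × 14.9736 × 42.40 × 4.5826 = 6.6916 mm/d
ETc = Kc × ET₀ = 0.66 × 6.6916 = 4.4165 mm/d
Crop demand D = ETc × 30 d = 4.4165 × 30 = 132.495 mm
D − Pe = 132.495 − 29.4 = 103.095 mm
Gross irrigation = 103.095 / 0.65 = 158.608 mm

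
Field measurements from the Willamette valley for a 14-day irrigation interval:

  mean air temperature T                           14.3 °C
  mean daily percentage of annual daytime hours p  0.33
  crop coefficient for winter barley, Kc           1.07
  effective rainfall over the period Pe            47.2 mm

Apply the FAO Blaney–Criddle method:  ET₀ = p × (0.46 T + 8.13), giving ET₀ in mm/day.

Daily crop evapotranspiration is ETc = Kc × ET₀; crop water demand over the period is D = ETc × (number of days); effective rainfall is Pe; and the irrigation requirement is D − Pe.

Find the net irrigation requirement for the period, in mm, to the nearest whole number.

26 mm

ET₀ = 0.33 × (0.46 × 14.3 + 8.13) = 0.33 × 14.708 = 4.8536 mm/d
ETc = Kc × ET₀ = 1.07 × 4.8536 = 5.1934 mm/d
Crop demand D = ETc × 14 d = 5.1934 × 14 = 72.708 mm
D − Pe = 72.708 − 47.2 = 25.508 mm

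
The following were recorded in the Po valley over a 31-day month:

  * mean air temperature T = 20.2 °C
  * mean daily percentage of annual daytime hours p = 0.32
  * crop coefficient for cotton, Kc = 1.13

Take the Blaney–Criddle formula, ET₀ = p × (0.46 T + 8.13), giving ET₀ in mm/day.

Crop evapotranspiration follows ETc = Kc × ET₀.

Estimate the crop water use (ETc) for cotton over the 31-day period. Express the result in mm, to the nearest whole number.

195 mm

ET₀ = 0.32 × (0.46 × 20.2 + 8.13) = 0.32 × 17.422 = 5.5750 mm/d
ETc = Kc × ET₀ = 1.13 × 5.5750 = 6.2998 mm/d
Over 31 days: 6.2998 × 31 = 195.294 mm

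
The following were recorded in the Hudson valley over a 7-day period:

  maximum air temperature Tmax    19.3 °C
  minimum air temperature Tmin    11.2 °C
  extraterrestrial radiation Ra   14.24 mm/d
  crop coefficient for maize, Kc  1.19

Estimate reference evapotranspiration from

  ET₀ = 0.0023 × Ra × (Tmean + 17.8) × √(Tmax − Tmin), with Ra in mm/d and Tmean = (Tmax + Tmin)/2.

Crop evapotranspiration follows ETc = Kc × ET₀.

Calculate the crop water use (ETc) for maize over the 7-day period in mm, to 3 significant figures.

Tmean = (19.3 + 11.2)/2 = 15.25 °C
ET₀ = 0.0023 × 14.24 × (15.25 + 17.8) × √8.1 = 0.0023 × 14.24 × 33.05 × 2.8460 = 3.0807 mm/d
ETc = Kc × ET₀ = 1.19 × 3.0807 = 3.6660 mm/d
Over 7 days: 3.6660 × 7 = 25.662 mm

25.7 mm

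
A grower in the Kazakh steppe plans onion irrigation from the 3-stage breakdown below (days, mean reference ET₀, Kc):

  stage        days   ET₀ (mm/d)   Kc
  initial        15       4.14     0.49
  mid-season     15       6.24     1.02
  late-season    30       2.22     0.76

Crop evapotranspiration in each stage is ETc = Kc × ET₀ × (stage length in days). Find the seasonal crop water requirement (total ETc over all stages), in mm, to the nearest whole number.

177 mm

initial: 0.49 × 4.14 × 15 = 30.43 mm
mid-season: 1.02 × 6.24 × 15 = 95.47 mm
late-season: 0.76 × 2.22 × 30 = 50.62 mm
Seasonal total = 176.52 mm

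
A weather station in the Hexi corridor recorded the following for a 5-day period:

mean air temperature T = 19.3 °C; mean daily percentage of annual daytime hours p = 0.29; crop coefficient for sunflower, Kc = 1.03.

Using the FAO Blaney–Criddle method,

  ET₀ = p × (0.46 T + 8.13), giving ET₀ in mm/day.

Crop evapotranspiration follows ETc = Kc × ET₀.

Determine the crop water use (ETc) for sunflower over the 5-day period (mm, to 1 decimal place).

25.4 mm

ET₀ = 0.29 × (0.46 × 19.3 + 8.13) = 0.29 × 17.008 = 4.9323 mm/d
ETc = Kc × ET₀ = 1.03 × 4.9323 = 5.0803 mm/d
Over 5 days: 5.0803 × 5 = 25.402 mm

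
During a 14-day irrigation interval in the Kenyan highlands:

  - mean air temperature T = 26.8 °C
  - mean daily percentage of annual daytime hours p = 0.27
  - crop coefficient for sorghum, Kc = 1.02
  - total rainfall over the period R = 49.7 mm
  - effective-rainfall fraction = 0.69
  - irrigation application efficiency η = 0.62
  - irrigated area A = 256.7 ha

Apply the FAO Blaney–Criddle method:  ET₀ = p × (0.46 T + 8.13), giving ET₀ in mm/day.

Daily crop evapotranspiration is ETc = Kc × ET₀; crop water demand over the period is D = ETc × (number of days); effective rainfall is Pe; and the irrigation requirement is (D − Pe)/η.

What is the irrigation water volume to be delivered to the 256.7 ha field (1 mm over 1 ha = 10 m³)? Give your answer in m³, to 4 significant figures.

184600 m³

ET₀ = 0.27 × (0.46 × 26.8 + 8.13) = 0.27 × 20.458 = 5.5237 mm/d
ETc = Kc × ET₀ = 1.02 × 5.5237 = 5.6342 mm/d
Crop demand D = ETc × 14 d = 5.6342 × 14 = 78.879 mm
Pe = 0.69 × 49.7 = 34.293 mm
D − Pe = 78.879 − 34.293 = 44.586 mm
Gross irrigation = 44.586 / 0.62 = 71.913 mm
Volume = 71.913 mm × 256.7 ha × 10 = 184600.7 m³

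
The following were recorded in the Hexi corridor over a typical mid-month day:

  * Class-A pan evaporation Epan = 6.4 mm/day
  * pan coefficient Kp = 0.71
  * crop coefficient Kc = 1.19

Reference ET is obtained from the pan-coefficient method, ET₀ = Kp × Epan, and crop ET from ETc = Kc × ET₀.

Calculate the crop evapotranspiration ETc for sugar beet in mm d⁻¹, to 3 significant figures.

5.41 mm d⁻¹

ET₀ = 0.71 × 6.4 = 4.5440 mm/d
ETc = Kc × ET₀ = 1.19 × 4.5440 = 5.4074 mm/d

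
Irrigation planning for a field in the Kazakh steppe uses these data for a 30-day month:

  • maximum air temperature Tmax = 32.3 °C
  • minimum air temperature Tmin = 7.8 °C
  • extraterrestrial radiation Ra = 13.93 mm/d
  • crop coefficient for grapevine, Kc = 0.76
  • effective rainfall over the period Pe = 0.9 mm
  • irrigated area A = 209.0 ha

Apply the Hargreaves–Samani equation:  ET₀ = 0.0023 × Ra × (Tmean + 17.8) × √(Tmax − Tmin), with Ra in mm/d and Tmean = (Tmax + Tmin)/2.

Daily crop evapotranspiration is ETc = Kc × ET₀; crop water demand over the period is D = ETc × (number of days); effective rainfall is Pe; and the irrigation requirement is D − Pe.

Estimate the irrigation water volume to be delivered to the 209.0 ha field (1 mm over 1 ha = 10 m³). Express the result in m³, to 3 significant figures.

284000 m³

Tmean = (32.3 + 7.8)/2 = 20.05 °C
ET₀ = 0.0023 × 13.93 × (20.05 + 17.8) × √24.5 = 0.0023 × 13.93 × 37.85 × 4.9497 = 6.0024 mm/d
ETc = Kc × ET₀ = 0.76 × 6.0024 = 4.5618 mm/d
Crop demand D = ETc × 30 d = 4.5618 × 30 = 136.854 mm
D − Pe = 136.854 − 0.9 = 135.954 mm
Volume = 135.954 mm × 209.0 ha × 10 = 284143.9 m³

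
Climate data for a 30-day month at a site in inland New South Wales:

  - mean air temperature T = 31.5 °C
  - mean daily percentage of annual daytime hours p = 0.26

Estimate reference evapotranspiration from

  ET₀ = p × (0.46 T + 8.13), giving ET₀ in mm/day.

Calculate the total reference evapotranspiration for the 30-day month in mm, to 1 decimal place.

176.4 mm

ET₀ = 0.26 × (0.46 × 31.5 + 8.13) = 0.26 × 22.620 = 5.8812 mm/d
Monthly total = 5.8812 × 30 = 176.436 mm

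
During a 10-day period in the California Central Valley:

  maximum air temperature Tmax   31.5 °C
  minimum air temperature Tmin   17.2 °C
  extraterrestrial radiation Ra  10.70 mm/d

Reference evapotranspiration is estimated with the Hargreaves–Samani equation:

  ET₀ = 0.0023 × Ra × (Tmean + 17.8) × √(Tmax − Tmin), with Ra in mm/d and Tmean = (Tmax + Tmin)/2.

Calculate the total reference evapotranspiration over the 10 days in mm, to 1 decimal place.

39.2 mm

Tmean = (31.5 + 17.2)/2 = 24.35 °C
ET₀ = 0.0023 × 10.70 × (24.35 + 17.8) × √14.3 = 0.0023 × 10.70 × 42.15 × 3.7815 = 3.9226 mm/d
Over 10 days: 3.9226 × 10 = 39.226 mm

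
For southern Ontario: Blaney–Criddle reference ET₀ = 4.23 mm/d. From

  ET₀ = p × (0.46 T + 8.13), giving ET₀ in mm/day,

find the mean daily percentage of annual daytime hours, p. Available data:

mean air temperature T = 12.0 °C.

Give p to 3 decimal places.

p = ET₀ / (0.46 T + 8.13) = 4.23 / (0.46 × 12.0 + 8.13) = 4.23 / 13.650 = 0.3099

0.310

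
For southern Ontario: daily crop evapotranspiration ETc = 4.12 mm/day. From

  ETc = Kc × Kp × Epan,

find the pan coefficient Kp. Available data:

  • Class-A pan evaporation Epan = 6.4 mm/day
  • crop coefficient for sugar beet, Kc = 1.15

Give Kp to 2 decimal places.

ETc = Kc × Kp × Epan  ⇒  Kp = ETc / (Kc × Epan)
Kp = 4.12 / (1.15 × 6.4) = 4.12 / 7.360 = 0.5598

0.56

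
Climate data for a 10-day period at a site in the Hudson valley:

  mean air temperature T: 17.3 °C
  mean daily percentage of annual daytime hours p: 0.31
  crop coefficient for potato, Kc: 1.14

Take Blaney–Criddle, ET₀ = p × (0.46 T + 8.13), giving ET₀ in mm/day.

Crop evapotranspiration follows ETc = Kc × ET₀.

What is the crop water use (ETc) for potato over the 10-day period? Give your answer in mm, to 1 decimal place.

56.9 mm

ET₀ = 0.31 × (0.46 × 17.3 + 8.13) = 0.31 × 16.088 = 4.9873 mm/d
ETc = Kc × ET₀ = 1.14 × 4.9873 = 5.6855 mm/d
Over 10 days: 5.6855 × 10 = 56.855 mm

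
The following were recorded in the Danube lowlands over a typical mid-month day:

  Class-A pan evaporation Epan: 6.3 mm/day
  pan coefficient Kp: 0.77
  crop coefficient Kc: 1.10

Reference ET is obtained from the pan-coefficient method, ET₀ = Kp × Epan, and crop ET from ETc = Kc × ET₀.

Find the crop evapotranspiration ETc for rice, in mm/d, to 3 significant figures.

5.34 mm/d

ET₀ = 0.77 × 6.3 = 4.8510 mm/d
ETc = Kc × ET₀ = 1.10 × 4.8510 = 5.3361 mm/d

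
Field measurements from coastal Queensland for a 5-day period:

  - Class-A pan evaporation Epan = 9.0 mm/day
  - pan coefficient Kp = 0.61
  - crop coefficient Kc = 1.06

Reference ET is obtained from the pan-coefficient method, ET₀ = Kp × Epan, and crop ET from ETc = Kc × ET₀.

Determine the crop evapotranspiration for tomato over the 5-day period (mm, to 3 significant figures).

29.1 mm

ET₀ = 0.61 × 9.0 = 5.4900 mm/d
ETc = Kc × ET₀ = 1.06 × 5.4900 = 5.8194 mm/d
Over 5 days: 5.8194 × 5 = 29.097 mm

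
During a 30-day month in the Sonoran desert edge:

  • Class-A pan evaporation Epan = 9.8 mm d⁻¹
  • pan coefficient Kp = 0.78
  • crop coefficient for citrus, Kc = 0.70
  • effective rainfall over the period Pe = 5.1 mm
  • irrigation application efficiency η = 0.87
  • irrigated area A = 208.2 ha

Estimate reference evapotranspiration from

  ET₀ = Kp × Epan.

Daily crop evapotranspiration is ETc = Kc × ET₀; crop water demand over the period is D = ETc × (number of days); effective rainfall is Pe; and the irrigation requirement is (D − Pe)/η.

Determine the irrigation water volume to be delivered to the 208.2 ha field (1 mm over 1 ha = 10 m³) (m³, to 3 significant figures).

ET₀ = 0.78 × 9.8 = 7.6440 mm/d
ETc = Kc × ET₀ = 0.70 × 7.6440 = 5.3508 mm/d
Crop demand D = ETc × 30 d = 5.3508 × 30 = 160.524 mm
D − Pe = 160.524 − 5.1 = 155.424 mm
Gross irrigation = 155.424 / 0.87 = 178.648 mm
Volume = 178.648 mm × 208.2 ha × 10 = 371945.1 m³

372000 m³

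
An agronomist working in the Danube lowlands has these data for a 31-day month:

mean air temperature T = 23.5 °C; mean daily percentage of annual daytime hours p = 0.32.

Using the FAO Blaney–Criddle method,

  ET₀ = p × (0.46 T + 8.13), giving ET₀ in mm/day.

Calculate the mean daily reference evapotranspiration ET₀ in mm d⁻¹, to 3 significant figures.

6.06 mm d⁻¹

ET₀ = 0.32 × (0.46 × 23.5 + 8.13) = 0.32 × 18.940 = 6.0608 mm/d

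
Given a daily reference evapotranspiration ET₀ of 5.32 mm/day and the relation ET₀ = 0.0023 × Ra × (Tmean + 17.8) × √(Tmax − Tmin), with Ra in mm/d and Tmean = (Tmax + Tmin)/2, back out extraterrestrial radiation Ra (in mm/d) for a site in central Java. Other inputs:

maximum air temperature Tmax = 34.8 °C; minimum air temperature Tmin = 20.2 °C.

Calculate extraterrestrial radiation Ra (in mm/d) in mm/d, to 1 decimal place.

Tmean = 27.50 °C; √ΔT = 3.8210
Ra = ET₀ / [0.0023 × (Tmean+17.8) × √ΔT] = 5.32 / (0.0023 × 45.30 × 3.8210) = 13.363 mm/d

13.4 mm/d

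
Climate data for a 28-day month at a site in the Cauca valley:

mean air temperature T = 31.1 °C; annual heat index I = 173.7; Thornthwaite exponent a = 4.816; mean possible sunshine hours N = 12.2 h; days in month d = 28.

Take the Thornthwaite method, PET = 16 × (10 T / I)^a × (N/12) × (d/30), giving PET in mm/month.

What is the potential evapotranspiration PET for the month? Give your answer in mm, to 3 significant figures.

251 mm

10T/I = 10 × 31.1 / 173.7 = 1.7904
(10T/I)^a = 1.7904^4.816 = 16.5275
Uncorrected PET = 16 × 16.5275 = 264.440 mm
Correction = (N/12)(d/30) = (12.2/12)(28/30) = 0.9489
PET = 264.440 × 0.9489 = 250.927 mm/month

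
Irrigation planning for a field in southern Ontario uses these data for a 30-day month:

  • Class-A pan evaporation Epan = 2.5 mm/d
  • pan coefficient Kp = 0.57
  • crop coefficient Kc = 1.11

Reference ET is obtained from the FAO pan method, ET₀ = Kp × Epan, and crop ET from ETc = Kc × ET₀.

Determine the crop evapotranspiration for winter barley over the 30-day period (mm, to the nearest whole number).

ET₀ = 0.57 × 2.5 = 1.4250 mm/d
ETc = Kc × ET₀ = 1.11 × 1.4250 = 1.5818 mm/d
Over 30 days: 1.5818 × 30 = 47.454 mm

47 mm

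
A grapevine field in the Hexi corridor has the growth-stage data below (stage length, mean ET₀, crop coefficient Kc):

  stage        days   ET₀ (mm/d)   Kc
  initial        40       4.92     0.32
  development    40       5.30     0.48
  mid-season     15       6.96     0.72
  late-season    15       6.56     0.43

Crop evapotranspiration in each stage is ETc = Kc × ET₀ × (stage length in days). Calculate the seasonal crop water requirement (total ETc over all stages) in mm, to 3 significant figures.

282 mm

initial: 0.32 × 4.92 × 40 = 62.98 mm
development: 0.48 × 5.30 × 40 = 101.76 mm
mid-season: 0.72 × 6.96 × 15 = 75.17 mm
late-season: 0.43 × 6.56 × 15 = 42.31 mm
Seasonal total = 282.22 mm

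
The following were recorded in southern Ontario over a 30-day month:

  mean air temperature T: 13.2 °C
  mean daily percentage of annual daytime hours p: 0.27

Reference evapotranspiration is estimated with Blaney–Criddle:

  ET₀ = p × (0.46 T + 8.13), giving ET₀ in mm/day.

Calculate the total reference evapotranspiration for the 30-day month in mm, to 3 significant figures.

ET₀ = 0.27 × (0.46 × 13.2 + 8.13) = 0.27 × 14.202 = 3.8345 mm/d
Monthly total = 3.8345 × 30 = 115.035 mm

115 mm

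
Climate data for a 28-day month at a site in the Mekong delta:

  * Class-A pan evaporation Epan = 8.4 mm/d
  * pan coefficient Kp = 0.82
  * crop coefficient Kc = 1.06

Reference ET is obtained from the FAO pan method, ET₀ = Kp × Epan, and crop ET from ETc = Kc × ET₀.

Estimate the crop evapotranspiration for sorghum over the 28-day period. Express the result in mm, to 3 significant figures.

ET₀ = 0.82 × 8.4 = 6.8880 mm/d
ETc = Kc × ET₀ = 1.06 × 6.8880 = 7.3013 mm/d
Over 28 days: 7.3013 × 28 = 204.436 mm

204 mm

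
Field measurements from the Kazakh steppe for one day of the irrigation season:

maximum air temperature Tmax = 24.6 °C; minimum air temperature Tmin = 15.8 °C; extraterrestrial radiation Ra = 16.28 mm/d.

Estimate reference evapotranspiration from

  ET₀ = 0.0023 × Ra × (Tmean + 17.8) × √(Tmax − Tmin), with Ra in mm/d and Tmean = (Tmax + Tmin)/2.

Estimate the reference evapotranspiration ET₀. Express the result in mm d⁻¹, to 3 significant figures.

Tmean = (24.6 + 15.8)/2 = 20.20 °C
ET₀ = 0.0023 × 16.28 × (20.20 + 17.8) × √8.8 = 0.0023 × 16.28 × 38.00 × 2.9665 = 4.2209 mm/d

4.22 mm d⁻¹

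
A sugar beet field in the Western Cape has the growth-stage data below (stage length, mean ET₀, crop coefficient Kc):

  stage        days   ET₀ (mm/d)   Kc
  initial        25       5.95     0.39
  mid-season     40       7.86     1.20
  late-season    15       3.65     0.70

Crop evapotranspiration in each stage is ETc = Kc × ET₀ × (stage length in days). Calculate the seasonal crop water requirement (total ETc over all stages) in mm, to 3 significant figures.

474 mm

initial: 0.39 × 5.95 × 25 = 58.01 mm
mid-season: 1.20 × 7.86 × 40 = 377.28 mm
late-season: 0.70 × 3.65 × 15 = 38.33 mm
Seasonal total = 473.62 mm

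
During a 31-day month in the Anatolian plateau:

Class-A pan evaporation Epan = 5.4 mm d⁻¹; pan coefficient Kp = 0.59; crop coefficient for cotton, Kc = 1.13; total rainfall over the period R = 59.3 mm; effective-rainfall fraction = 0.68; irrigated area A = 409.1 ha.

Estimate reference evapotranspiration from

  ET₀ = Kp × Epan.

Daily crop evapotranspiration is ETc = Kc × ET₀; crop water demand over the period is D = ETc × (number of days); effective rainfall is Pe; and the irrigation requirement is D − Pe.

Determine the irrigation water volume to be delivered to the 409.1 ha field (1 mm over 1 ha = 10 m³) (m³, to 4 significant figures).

291600 m³

ET₀ = 0.59 × 5.4 = 3.1860 mm/d
ETc = Kc × ET₀ = 1.13 × 3.1860 = 3.6002 mm/d
Crop demand D = ETc × 31 d = 3.6002 × 31 = 111.606 mm
Pe = 0.68 × 59.3 = 40.324 mm
D − Pe = 111.606 − 40.324 = 71.282 mm
Volume = 71.282 mm × 409.1 ha × 10 = 291614.7 m³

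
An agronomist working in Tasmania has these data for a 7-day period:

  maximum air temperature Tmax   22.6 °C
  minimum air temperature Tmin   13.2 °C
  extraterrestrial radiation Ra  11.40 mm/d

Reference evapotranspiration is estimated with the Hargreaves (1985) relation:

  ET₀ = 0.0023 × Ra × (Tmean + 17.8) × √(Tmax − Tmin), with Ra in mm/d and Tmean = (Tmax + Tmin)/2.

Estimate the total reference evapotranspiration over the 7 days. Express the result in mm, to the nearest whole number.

Tmean = (22.6 + 13.2)/2 = 17.90 °C
ET₀ = 0.0023 × 11.40 × (17.90 + 17.8) × √9.4 = 0.0023 × 11.40 × 35.70 × 3.0659 = 2.8698 mm/d
Over 7 days: 2.8698 × 7 = 20.089 mm

20 mm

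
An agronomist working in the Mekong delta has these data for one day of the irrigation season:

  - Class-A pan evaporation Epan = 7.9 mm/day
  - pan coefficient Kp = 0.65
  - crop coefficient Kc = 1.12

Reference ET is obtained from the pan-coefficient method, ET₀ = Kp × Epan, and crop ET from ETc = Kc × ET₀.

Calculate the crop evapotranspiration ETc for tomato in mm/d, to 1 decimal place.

ET₀ = 0.65 × 7.9 = 5.1350 mm/d
ETc = Kc × ET₀ = 1.12 × 5.1350 = 5.7512 mm/d

5.8 mm/d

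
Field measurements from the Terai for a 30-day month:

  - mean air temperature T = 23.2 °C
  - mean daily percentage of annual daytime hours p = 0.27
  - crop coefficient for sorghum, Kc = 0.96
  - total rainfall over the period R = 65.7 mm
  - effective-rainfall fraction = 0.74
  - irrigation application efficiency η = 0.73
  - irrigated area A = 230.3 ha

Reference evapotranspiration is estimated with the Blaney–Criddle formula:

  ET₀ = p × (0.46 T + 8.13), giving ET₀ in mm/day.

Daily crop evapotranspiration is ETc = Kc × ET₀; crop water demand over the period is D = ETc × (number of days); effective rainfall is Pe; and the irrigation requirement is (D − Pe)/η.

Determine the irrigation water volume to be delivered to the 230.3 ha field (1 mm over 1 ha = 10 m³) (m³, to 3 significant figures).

ET₀ = 0.27 × (0.46 × 23.2 + 8.13) = 0.27 × 18.802 = 5.0765 mm/d
ETc = Kc × ET₀ = 0.96 × 5.0765 = 4.8734 mm/d
Crop demand D = ETc × 30 d = 4.8734 × 30 = 146.202 mm
Pe = 0.74 × 65.7 = 48.618 mm
D − Pe = 146.202 − 48.618 = 97.584 mm
Gross irrigation = 97.584 / 0.73 = 133.677 mm
Volume = 133.677 mm × 230.3 ha × 10 = 307858.1 m³

308000 m³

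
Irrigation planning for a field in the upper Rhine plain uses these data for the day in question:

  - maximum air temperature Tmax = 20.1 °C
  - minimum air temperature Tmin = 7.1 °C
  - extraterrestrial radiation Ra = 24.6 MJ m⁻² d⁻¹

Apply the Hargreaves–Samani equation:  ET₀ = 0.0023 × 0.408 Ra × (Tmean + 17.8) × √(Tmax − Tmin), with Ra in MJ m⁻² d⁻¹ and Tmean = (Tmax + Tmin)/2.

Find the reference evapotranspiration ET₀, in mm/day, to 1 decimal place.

2.6 mm/day

Tmean = (20.1 + 7.1)/2 = 13.60 °C
0.408 Ra = 0.408 × 24.6 = 10.0368 mm/d equivalent
ET₀ = 0.0023 × 10.0368 × (13.60 + 17.8) × √13.0 = 0.0023 × 10.0368 × 31.40 × 3.6056 = 2.6135 mm/d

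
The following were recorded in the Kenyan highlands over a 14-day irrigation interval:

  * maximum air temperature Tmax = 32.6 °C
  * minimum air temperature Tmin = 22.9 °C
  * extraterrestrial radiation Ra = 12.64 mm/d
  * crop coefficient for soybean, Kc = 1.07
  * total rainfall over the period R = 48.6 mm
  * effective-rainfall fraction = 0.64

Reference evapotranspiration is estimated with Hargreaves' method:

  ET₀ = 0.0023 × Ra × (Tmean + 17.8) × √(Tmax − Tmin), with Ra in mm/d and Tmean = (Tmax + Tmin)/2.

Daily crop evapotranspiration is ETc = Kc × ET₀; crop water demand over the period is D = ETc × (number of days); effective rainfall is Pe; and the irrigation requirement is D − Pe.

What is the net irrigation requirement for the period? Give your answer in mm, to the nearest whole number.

Tmean = (32.6 + 22.9)/2 = 27.75 °C
ET₀ = 0.0023 × 12.64 × (27.75 + 17.8) × √9.7 = 0.0023 × 12.64 × 45.55 × 3.1145 = 4.1243 mm/d
ETc = Kc × ET₀ = 1.07 × 4.1243 = 4.4130 mm/d
Crop demand D = ETc × 14 d = 4.4130 × 14 = 61.782 mm
Pe = 0.64 × 48.6 = 31.104 mm
D − Pe = 61.782 − 31.104 = 30.678 mm

31 mm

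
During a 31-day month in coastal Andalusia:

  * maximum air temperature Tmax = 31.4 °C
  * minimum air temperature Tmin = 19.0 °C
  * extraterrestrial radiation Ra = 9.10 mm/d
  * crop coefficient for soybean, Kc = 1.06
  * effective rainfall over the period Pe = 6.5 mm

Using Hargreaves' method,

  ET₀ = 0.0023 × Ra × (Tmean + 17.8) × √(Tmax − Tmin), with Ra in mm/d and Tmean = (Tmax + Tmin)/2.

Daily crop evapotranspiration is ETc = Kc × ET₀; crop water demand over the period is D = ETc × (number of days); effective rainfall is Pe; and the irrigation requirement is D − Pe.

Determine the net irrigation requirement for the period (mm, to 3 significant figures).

97.6 mm

Tmean = (31.4 + 19.0)/2 = 25.20 °C
ET₀ = 0.0023 × 9.10 × (25.20 + 17.8) × √12.4 = 0.0023 × 9.10 × 43.00 × 3.5214 = 3.1692 mm/d
ETc = Kc × ET₀ = 1.06 × 3.1692 = 3.3594 mm/d
Crop demand D = ETc × 31 d = 3.3594 × 31 = 104.141 mm
D − Pe = 104.141 − 6.5 = 97.641 mm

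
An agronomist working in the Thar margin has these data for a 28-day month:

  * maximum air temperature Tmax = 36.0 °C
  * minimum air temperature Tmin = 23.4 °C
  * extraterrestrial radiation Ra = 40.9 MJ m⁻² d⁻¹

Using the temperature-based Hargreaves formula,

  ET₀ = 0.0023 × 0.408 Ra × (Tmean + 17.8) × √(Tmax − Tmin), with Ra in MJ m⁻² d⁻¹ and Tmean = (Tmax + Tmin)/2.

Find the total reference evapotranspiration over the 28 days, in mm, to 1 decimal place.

181.2 mm

Tmean = (36.0 + 23.4)/2 = 29.70 °C
0.408 Ra = 0.408 × 40.9 = 16.6872 mm/d equivalent
ET₀ = 0.0023 × 16.6872 × (29.70 + 17.8) × √12.6 = 0.0023 × 16.6872 × 47.50 × 3.5496 = 6.4712 mm/d
Over 28 days: 6.4712 × 28 = 181.194 mm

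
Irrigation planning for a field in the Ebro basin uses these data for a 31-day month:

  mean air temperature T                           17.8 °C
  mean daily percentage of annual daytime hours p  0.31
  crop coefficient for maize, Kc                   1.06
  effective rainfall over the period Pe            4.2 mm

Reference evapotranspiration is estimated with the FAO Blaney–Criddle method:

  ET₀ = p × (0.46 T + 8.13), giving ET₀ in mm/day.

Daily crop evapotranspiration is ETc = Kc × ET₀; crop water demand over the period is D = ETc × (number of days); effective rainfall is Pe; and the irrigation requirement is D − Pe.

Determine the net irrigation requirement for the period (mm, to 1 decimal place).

ET₀ = 0.31 × (0.46 × 17.8 + 8.13) = 0.31 × 16.318 = 5.0586 mm/d
ETc = Kc × ET₀ = 1.06 × 5.0586 = 5.3621 mm/d
Crop demand D = ETc × 31 d = 5.3621 × 31 = 166.225 mm
D − Pe = 166.225 − 4.2 = 162.025 mm

162.0 mm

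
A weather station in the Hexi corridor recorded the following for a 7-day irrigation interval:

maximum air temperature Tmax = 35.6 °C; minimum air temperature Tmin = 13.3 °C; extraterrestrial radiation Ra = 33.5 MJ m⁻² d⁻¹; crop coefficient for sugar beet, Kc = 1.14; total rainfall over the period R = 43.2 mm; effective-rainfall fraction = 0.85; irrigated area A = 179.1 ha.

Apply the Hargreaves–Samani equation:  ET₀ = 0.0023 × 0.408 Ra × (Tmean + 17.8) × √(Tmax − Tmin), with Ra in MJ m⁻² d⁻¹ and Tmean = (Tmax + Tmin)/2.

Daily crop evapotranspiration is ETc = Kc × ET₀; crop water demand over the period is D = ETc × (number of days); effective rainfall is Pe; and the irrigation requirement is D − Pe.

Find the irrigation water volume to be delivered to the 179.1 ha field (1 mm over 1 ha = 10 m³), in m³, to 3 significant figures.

Tmean = (35.6 + 13.3)/2 = 24.45 °C
0.408 Ra = 0.408 × 33.5 = 13.6680 mm/d equivalent
ET₀ = 0.0023 × 13.6680 × (24.45 + 17.8) × √22.3 = 0.0023 × 13.6680 × 42.25 × 4.7223 = 6.2721 mm/d
ETc = Kc × ET₀ = 1.14 × 6.2721 = 7.1502 mm/d
Crop demand D = ETc × 7 d = 7.1502 × 7 = 50.051 mm
Pe = 0.85 × 43.2 = 36.720 mm
D − Pe = 50.051 − 36.720 = 13.331 mm
Volume = 13.331 mm × 179.1 ha × 10 = 23875.8 m³

23900 m³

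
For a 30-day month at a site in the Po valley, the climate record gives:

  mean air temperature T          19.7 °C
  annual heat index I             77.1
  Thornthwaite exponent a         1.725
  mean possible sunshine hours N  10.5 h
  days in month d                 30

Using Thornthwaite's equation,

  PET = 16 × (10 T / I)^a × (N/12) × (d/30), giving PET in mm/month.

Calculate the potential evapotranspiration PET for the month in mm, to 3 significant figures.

10T/I = 10 × 19.7 / 77.1 = 2.5551
(10T/I)^a = 2.5551^1.725 = 5.0440
Uncorrected PET = 16 × 5.0440 = 80.704 mm
Correction = (N/12)(d/30) = (10.5/12)(30/30) = 0.8750
PET = 80.704 × 0.8750 = 70.616 mm/month

70.6 mm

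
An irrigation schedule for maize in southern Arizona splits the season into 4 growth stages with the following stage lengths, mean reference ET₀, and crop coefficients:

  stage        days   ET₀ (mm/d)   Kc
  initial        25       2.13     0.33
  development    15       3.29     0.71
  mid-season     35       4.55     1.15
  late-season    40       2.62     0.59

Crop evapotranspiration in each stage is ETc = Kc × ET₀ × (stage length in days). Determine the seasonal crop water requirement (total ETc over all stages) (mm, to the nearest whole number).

initial: 0.33 × 2.13 × 25 = 17.57 mm
development: 0.71 × 3.29 × 15 = 35.04 mm
mid-season: 1.15 × 4.55 × 35 = 183.14 mm
late-season: 0.59 × 2.62 × 40 = 61.83 mm
Seasonal total = 297.58 mm

298 mm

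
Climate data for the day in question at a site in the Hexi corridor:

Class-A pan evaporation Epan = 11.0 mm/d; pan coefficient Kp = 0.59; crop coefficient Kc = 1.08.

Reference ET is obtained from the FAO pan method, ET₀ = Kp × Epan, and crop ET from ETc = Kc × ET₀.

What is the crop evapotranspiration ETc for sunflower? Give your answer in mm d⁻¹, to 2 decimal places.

ET₀ = 0.59 × 11.0 = 6.4900 mm/d
ETc = Kc × ET₀ = 1.08 × 6.4900 = 7.0092 mm/d

7.01 mm d⁻¹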